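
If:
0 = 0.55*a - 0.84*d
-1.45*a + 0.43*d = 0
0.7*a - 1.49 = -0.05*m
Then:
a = 0.00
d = 0.00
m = 29.80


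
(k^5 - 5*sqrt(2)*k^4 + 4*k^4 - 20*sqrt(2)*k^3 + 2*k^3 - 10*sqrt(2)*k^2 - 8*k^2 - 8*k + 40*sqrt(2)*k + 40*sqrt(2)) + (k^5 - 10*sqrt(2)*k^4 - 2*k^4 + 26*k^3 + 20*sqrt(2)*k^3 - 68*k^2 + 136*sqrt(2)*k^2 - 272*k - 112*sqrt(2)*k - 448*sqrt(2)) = 2*k^5 - 15*sqrt(2)*k^4 + 2*k^4 + 28*k^3 - 76*k^2 + 126*sqrt(2)*k^2 - 280*k - 72*sqrt(2)*k - 408*sqrt(2)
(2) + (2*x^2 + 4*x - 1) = 2*x^2 + 4*x + 1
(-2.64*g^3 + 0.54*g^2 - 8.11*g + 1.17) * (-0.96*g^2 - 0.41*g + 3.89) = 2.5344*g^5 + 0.564*g^4 - 2.7054*g^3 + 4.3025*g^2 - 32.0276*g + 4.5513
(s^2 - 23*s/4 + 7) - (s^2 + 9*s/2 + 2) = 5 - 41*s/4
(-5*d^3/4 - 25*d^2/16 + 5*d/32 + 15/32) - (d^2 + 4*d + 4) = -5*d^3/4 - 41*d^2/16 - 123*d/32 - 113/32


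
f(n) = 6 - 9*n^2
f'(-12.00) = 216.00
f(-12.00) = -1290.00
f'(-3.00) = 54.00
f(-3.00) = -75.00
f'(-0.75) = 13.50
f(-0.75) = 0.94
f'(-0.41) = 7.38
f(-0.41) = 4.49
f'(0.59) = -10.62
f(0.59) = 2.87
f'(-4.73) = 85.14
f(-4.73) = -195.36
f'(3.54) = -63.72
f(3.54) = -106.78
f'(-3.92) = 70.56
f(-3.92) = -132.30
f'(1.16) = -20.88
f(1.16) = -6.11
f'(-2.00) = 36.00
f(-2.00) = -30.00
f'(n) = -18*n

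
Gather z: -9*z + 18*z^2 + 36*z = 18*z^2 + 27*z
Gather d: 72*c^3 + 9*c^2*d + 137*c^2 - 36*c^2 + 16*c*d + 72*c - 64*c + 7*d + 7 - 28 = 72*c^3 + 101*c^2 + 8*c + d*(9*c^2 + 16*c + 7) - 21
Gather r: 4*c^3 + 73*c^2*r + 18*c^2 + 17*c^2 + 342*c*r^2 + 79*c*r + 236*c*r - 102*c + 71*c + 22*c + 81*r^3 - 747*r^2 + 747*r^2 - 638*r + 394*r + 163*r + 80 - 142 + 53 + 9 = 4*c^3 + 35*c^2 + 342*c*r^2 - 9*c + 81*r^3 + r*(73*c^2 + 315*c - 81)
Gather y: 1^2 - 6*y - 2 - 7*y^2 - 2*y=-7*y^2 - 8*y - 1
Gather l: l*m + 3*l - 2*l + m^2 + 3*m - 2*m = l*(m + 1) + m^2 + m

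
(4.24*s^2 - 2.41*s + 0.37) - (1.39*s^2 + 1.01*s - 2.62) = 2.85*s^2 - 3.42*s + 2.99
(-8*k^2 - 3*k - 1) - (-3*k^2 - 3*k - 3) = 2 - 5*k^2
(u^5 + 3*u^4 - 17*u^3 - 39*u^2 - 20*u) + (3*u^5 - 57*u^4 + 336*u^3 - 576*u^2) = 4*u^5 - 54*u^4 + 319*u^3 - 615*u^2 - 20*u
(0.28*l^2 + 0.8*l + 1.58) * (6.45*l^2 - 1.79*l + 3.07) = 1.806*l^4 + 4.6588*l^3 + 9.6186*l^2 - 0.3722*l + 4.8506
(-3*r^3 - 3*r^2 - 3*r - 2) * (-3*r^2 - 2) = 9*r^5 + 9*r^4 + 15*r^3 + 12*r^2 + 6*r + 4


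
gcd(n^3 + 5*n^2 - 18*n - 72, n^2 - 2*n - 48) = n + 6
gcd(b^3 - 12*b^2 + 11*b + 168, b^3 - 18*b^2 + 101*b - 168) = b^2 - 15*b + 56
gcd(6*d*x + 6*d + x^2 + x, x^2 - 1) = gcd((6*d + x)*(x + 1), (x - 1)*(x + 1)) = x + 1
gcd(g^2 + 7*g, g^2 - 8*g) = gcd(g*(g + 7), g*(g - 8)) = g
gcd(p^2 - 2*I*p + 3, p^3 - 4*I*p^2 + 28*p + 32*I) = 1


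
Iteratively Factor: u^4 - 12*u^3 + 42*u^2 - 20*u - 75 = (u + 1)*(u^3 - 13*u^2 + 55*u - 75) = (u - 5)*(u + 1)*(u^2 - 8*u + 15) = (u - 5)^2*(u + 1)*(u - 3)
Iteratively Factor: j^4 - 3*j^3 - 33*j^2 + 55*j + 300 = (j - 5)*(j^3 + 2*j^2 - 23*j - 60) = (j - 5)*(j + 3)*(j^2 - j - 20) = (j - 5)^2*(j + 3)*(j + 4)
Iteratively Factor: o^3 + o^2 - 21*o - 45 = (o + 3)*(o^2 - 2*o - 15) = (o - 5)*(o + 3)*(o + 3)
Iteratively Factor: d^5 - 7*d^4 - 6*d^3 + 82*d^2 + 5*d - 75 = (d - 5)*(d^4 - 2*d^3 - 16*d^2 + 2*d + 15) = (d - 5)*(d + 1)*(d^3 - 3*d^2 - 13*d + 15) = (d - 5)^2*(d + 1)*(d^2 + 2*d - 3) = (d - 5)^2*(d - 1)*(d + 1)*(d + 3)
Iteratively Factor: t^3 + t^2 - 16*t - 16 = (t + 1)*(t^2 - 16) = (t + 1)*(t + 4)*(t - 4)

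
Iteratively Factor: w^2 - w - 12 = (w + 3)*(w - 4)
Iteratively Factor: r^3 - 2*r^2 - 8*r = (r - 4)*(r^2 + 2*r) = (r - 4)*(r + 2)*(r)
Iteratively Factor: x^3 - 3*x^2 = (x)*(x^2 - 3*x) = x^2*(x - 3)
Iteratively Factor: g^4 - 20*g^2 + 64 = (g + 4)*(g^3 - 4*g^2 - 4*g + 16) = (g - 4)*(g + 4)*(g^2 - 4) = (g - 4)*(g - 2)*(g + 4)*(g + 2)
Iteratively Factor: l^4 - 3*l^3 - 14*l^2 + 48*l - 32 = (l - 1)*(l^3 - 2*l^2 - 16*l + 32) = (l - 4)*(l - 1)*(l^2 + 2*l - 8) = (l - 4)*(l - 2)*(l - 1)*(l + 4)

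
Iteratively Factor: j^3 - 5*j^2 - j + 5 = (j - 5)*(j^2 - 1) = (j - 5)*(j - 1)*(j + 1)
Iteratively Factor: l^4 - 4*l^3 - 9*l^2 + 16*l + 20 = (l - 2)*(l^3 - 2*l^2 - 13*l - 10) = (l - 5)*(l - 2)*(l^2 + 3*l + 2) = (l - 5)*(l - 2)*(l + 2)*(l + 1)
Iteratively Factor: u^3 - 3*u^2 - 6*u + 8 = (u - 1)*(u^2 - 2*u - 8) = (u - 1)*(u + 2)*(u - 4)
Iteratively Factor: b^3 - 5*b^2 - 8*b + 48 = (b - 4)*(b^2 - b - 12) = (b - 4)*(b + 3)*(b - 4)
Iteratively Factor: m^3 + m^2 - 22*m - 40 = (m + 4)*(m^2 - 3*m - 10) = (m + 2)*(m + 4)*(m - 5)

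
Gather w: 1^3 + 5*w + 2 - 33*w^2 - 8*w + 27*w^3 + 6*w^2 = 27*w^3 - 27*w^2 - 3*w + 3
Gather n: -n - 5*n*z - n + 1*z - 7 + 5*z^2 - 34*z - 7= n*(-5*z - 2) + 5*z^2 - 33*z - 14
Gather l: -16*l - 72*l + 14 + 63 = 77 - 88*l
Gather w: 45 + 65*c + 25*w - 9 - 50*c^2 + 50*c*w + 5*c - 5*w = -50*c^2 + 70*c + w*(50*c + 20) + 36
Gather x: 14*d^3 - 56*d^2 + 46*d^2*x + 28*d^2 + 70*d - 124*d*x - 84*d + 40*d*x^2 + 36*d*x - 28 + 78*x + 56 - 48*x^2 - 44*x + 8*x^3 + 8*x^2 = 14*d^3 - 28*d^2 - 14*d + 8*x^3 + x^2*(40*d - 40) + x*(46*d^2 - 88*d + 34) + 28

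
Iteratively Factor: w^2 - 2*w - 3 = (w + 1)*(w - 3)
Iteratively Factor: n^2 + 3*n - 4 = (n - 1)*(n + 4)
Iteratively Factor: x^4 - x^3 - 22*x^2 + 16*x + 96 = (x - 4)*(x^3 + 3*x^2 - 10*x - 24) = (x - 4)*(x + 4)*(x^2 - x - 6) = (x - 4)*(x - 3)*(x + 4)*(x + 2)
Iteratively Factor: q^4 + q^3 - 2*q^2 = (q)*(q^3 + q^2 - 2*q) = q*(q + 2)*(q^2 - q) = q*(q - 1)*(q + 2)*(q)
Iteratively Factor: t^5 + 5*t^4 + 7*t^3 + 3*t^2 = (t)*(t^4 + 5*t^3 + 7*t^2 + 3*t) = t*(t + 1)*(t^3 + 4*t^2 + 3*t) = t*(t + 1)*(t + 3)*(t^2 + t) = t*(t + 1)^2*(t + 3)*(t)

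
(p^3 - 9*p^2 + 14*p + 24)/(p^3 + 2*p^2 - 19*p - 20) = (p - 6)/(p + 5)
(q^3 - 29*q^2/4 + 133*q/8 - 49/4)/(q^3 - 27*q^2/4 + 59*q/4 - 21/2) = (q - 7/2)/(q - 3)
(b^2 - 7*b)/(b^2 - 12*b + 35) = b/(b - 5)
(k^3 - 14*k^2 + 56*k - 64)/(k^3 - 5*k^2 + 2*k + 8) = (k - 8)/(k + 1)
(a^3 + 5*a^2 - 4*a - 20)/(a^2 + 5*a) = a - 4/a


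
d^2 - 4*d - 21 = (d - 7)*(d + 3)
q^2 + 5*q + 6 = (q + 2)*(q + 3)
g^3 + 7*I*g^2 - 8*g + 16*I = (g - I)*(g + 4*I)^2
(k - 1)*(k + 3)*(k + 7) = k^3 + 9*k^2 + 11*k - 21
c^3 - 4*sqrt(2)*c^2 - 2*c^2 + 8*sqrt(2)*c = c*(c - 2)*(c - 4*sqrt(2))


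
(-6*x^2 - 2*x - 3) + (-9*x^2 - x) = -15*x^2 - 3*x - 3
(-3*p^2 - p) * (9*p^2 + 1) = -27*p^4 - 9*p^3 - 3*p^2 - p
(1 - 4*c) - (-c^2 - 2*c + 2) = c^2 - 2*c - 1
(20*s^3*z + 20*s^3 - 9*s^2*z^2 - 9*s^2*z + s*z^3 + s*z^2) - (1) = 20*s^3*z + 20*s^3 - 9*s^2*z^2 - 9*s^2*z + s*z^3 + s*z^2 - 1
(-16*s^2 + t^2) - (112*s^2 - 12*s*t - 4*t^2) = -128*s^2 + 12*s*t + 5*t^2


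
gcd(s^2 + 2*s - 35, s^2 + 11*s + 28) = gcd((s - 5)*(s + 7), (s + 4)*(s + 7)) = s + 7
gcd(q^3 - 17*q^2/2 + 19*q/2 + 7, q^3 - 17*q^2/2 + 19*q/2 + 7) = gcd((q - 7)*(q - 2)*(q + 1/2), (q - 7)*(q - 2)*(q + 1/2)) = q^3 - 17*q^2/2 + 19*q/2 + 7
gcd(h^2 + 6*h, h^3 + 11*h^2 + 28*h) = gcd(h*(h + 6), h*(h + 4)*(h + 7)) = h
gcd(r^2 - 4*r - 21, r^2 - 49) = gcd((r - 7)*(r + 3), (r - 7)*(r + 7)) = r - 7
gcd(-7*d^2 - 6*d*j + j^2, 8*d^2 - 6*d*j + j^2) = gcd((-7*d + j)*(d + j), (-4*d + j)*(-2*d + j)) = 1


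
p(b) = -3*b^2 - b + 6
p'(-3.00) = 17.00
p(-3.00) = -18.00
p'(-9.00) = 53.00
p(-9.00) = -228.00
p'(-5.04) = 29.24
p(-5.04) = -65.16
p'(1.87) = -12.22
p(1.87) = -6.36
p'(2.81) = -17.86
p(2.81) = -20.50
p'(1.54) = -10.24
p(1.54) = -2.65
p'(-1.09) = 5.54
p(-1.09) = 3.53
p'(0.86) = -6.16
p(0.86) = 2.92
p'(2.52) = -16.12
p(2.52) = -15.57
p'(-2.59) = 14.54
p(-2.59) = -11.53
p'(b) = -6*b - 1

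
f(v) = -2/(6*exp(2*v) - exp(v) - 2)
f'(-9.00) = 0.00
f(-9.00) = 1.00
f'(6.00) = 0.00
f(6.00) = 0.00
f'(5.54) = 0.00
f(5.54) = -0.00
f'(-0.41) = 20839.42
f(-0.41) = 94.97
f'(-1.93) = 0.05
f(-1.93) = 0.99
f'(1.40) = 0.05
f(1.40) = -0.02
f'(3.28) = 0.00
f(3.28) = -0.00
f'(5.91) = 0.00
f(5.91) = -0.00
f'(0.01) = 2.32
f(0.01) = -0.64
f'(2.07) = 0.01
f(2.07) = -0.01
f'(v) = -2*(-12*exp(2*v) + exp(v))/(6*exp(2*v) - exp(v) - 2)^2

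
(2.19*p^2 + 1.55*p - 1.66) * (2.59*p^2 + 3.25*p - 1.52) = 5.6721*p^4 + 11.132*p^3 - 2.5907*p^2 - 7.751*p + 2.5232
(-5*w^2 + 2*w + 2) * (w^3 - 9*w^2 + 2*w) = -5*w^5 + 47*w^4 - 26*w^3 - 14*w^2 + 4*w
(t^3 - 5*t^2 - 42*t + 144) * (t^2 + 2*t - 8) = t^5 - 3*t^4 - 60*t^3 + 100*t^2 + 624*t - 1152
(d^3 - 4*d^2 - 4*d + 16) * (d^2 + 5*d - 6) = d^5 + d^4 - 30*d^3 + 20*d^2 + 104*d - 96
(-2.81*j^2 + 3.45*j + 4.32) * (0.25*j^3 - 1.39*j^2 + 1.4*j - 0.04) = -0.7025*j^5 + 4.7684*j^4 - 7.6495*j^3 - 1.0624*j^2 + 5.91*j - 0.1728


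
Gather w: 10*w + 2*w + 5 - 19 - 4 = 12*w - 18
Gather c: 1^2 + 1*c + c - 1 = 2*c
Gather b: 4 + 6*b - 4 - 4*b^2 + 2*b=-4*b^2 + 8*b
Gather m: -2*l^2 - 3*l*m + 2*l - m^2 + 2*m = -2*l^2 + 2*l - m^2 + m*(2 - 3*l)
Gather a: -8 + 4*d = 4*d - 8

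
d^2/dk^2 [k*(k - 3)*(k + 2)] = 6*k - 2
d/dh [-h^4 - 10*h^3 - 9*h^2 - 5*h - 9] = -4*h^3 - 30*h^2 - 18*h - 5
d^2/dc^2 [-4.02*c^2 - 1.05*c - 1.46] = -8.04000000000000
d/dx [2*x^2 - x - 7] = 4*x - 1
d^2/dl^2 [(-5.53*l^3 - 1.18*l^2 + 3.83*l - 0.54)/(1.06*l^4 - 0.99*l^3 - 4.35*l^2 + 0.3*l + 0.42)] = (-12.427016*l^9 - 7.95508799999993*l^8 - 93.9225719999998*l^7 - 17.3876579999999*l^6 - 12.702438*l^5 + 113.036418*l^4 + 44.0731739999998*l^3 - 55.467396*l^2 + 39.012516*l - 3.451824)/(1.191016*l^12 - 3.337092*l^11 - 11.546262*l^10 + 27.430281*l^9 + 46.910061*l^8 - 66.262023*l^7 - 84.659769*l^6 + 28.41669*l^5 + 22.480362*l^4 - 3.785508*l^3 - 2.18862*l^2 + 0.15876*l + 0.074088)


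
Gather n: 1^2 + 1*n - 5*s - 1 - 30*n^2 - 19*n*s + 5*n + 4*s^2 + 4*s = -30*n^2 + n*(6 - 19*s) + 4*s^2 - s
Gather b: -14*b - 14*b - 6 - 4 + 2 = -28*b - 8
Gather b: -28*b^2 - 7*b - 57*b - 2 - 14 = -28*b^2 - 64*b - 16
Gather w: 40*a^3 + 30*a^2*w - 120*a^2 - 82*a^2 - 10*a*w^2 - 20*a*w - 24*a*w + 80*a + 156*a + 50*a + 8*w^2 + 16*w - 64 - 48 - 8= 40*a^3 - 202*a^2 + 286*a + w^2*(8 - 10*a) + w*(30*a^2 - 44*a + 16) - 120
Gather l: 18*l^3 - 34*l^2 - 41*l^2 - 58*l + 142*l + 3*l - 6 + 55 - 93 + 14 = 18*l^3 - 75*l^2 + 87*l - 30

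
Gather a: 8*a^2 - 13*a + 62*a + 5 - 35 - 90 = 8*a^2 + 49*a - 120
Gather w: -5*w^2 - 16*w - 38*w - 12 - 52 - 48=-5*w^2 - 54*w - 112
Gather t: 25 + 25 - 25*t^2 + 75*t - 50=-25*t^2 + 75*t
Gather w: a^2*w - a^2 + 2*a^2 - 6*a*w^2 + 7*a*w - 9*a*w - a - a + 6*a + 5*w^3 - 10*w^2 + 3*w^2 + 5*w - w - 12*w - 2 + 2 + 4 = a^2 + 4*a + 5*w^3 + w^2*(-6*a - 7) + w*(a^2 - 2*a - 8) + 4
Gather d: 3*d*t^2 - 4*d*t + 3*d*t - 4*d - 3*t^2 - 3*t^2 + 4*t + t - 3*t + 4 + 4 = d*(3*t^2 - t - 4) - 6*t^2 + 2*t + 8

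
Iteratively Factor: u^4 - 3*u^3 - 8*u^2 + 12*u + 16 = (u - 4)*(u^3 + u^2 - 4*u - 4) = (u - 4)*(u - 2)*(u^2 + 3*u + 2) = (u - 4)*(u - 2)*(u + 1)*(u + 2)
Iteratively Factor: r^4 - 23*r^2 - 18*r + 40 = (r - 5)*(r^3 + 5*r^2 + 2*r - 8) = (r - 5)*(r + 4)*(r^2 + r - 2) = (r - 5)*(r + 2)*(r + 4)*(r - 1)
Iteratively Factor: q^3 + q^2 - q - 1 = (q - 1)*(q^2 + 2*q + 1) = (q - 1)*(q + 1)*(q + 1)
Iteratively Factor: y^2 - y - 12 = (y + 3)*(y - 4)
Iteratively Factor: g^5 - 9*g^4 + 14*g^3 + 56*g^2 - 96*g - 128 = (g - 4)*(g^4 - 5*g^3 - 6*g^2 + 32*g + 32) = (g - 4)*(g + 1)*(g^3 - 6*g^2 + 32) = (g - 4)^2*(g + 1)*(g^2 - 2*g - 8) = (g - 4)^2*(g + 1)*(g + 2)*(g - 4)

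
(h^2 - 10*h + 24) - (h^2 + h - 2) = 26 - 11*h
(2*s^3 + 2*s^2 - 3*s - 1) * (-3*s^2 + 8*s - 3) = -6*s^5 + 10*s^4 + 19*s^3 - 27*s^2 + s + 3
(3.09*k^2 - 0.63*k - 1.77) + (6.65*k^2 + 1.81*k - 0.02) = 9.74*k^2 + 1.18*k - 1.79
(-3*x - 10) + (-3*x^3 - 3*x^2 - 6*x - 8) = -3*x^3 - 3*x^2 - 9*x - 18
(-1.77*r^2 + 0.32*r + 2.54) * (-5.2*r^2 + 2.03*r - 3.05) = 9.204*r^4 - 5.2571*r^3 - 7.1599*r^2 + 4.1802*r - 7.747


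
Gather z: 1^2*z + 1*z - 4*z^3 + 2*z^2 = -4*z^3 + 2*z^2 + 2*z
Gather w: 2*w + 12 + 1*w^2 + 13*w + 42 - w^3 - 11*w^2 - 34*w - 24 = -w^3 - 10*w^2 - 19*w + 30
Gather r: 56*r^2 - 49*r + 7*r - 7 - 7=56*r^2 - 42*r - 14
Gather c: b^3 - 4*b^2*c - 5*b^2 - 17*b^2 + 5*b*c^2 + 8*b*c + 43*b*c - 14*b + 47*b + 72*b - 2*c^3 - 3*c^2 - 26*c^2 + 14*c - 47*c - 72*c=b^3 - 22*b^2 + 105*b - 2*c^3 + c^2*(5*b - 29) + c*(-4*b^2 + 51*b - 105)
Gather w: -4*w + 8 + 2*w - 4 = 4 - 2*w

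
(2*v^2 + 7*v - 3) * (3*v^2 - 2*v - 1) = 6*v^4 + 17*v^3 - 25*v^2 - v + 3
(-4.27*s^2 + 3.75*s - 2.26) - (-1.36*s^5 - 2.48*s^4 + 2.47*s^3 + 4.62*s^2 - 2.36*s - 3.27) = 1.36*s^5 + 2.48*s^4 - 2.47*s^3 - 8.89*s^2 + 6.11*s + 1.01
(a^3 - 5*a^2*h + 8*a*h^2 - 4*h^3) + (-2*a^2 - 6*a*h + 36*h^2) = a^3 - 5*a^2*h - 2*a^2 + 8*a*h^2 - 6*a*h - 4*h^3 + 36*h^2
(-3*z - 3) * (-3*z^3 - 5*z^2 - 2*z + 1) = 9*z^4 + 24*z^3 + 21*z^2 + 3*z - 3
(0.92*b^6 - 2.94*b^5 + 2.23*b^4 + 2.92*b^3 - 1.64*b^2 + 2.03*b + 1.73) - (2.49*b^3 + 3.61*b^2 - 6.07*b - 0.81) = 0.92*b^6 - 2.94*b^5 + 2.23*b^4 + 0.43*b^3 - 5.25*b^2 + 8.1*b + 2.54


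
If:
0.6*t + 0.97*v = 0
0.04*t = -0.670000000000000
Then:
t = -16.75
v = 10.36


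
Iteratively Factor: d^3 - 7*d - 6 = (d + 2)*(d^2 - 2*d - 3) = (d + 1)*(d + 2)*(d - 3)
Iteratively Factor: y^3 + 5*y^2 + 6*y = (y)*(y^2 + 5*y + 6) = y*(y + 3)*(y + 2)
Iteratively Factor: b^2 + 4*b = (b)*(b + 4)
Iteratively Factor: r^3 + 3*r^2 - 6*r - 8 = (r + 4)*(r^2 - r - 2) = (r - 2)*(r + 4)*(r + 1)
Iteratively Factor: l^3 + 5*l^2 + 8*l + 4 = (l + 1)*(l^2 + 4*l + 4) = (l + 1)*(l + 2)*(l + 2)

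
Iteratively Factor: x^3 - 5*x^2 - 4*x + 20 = (x - 2)*(x^2 - 3*x - 10) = (x - 2)*(x + 2)*(x - 5)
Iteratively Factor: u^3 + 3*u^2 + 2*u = (u + 1)*(u^2 + 2*u) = u*(u + 1)*(u + 2)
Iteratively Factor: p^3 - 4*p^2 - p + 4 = (p - 4)*(p^2 - 1) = (p - 4)*(p + 1)*(p - 1)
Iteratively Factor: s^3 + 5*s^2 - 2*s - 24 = (s - 2)*(s^2 + 7*s + 12) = (s - 2)*(s + 4)*(s + 3)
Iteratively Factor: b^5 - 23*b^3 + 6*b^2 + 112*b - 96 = (b + 4)*(b^4 - 4*b^3 - 7*b^2 + 34*b - 24) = (b - 1)*(b + 4)*(b^3 - 3*b^2 - 10*b + 24) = (b - 4)*(b - 1)*(b + 4)*(b^2 + b - 6) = (b - 4)*(b - 1)*(b + 3)*(b + 4)*(b - 2)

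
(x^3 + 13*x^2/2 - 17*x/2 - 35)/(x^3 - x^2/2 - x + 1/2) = (2*x^3 + 13*x^2 - 17*x - 70)/(2*x^3 - x^2 - 2*x + 1)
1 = 1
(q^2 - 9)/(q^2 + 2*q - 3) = (q - 3)/(q - 1)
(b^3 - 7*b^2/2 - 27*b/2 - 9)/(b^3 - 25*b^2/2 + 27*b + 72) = (b + 1)/(b - 8)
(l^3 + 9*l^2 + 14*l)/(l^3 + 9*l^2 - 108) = l*(l^2 + 9*l + 14)/(l^3 + 9*l^2 - 108)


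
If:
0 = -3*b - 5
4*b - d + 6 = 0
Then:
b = -5/3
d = -2/3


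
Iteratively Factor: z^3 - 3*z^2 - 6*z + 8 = (z + 2)*(z^2 - 5*z + 4) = (z - 1)*(z + 2)*(z - 4)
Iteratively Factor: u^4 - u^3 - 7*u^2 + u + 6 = (u - 3)*(u^3 + 2*u^2 - u - 2) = (u - 3)*(u + 1)*(u^2 + u - 2) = (u - 3)*(u + 1)*(u + 2)*(u - 1)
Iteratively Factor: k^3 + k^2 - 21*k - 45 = (k - 5)*(k^2 + 6*k + 9) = (k - 5)*(k + 3)*(k + 3)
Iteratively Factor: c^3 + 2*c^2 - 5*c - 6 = (c + 1)*(c^2 + c - 6) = (c + 1)*(c + 3)*(c - 2)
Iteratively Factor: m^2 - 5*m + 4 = (m - 4)*(m - 1)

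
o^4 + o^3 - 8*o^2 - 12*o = o*(o - 3)*(o + 2)^2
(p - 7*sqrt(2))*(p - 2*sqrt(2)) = p^2 - 9*sqrt(2)*p + 28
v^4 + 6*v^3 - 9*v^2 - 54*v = v*(v - 3)*(v + 3)*(v + 6)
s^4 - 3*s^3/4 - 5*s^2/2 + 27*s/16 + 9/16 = (s - 3/2)*(s - 1)*(s + 1/4)*(s + 3/2)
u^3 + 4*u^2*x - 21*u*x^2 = u*(u - 3*x)*(u + 7*x)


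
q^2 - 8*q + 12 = (q - 6)*(q - 2)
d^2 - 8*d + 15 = (d - 5)*(d - 3)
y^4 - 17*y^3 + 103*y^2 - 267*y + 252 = (y - 7)*(y - 4)*(y - 3)^2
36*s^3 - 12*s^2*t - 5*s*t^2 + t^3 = (-6*s + t)*(-2*s + t)*(3*s + t)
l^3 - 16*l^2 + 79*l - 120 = (l - 8)*(l - 5)*(l - 3)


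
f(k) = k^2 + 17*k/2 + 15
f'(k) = 2*k + 17/2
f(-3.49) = -2.48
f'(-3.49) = 1.52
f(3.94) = 64.01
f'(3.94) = 16.38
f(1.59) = 31.04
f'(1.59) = 11.68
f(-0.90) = 8.16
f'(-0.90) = 6.70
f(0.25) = 17.19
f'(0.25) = 9.00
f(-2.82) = -1.02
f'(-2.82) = 2.86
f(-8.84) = 18.01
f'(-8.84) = -9.18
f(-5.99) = -0.03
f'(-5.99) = -3.48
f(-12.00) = 57.00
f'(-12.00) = -15.50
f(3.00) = 49.50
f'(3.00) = 14.50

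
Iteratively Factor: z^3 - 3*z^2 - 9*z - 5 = (z - 5)*(z^2 + 2*z + 1) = (z - 5)*(z + 1)*(z + 1)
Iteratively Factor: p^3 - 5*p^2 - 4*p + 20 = (p - 2)*(p^2 - 3*p - 10) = (p - 5)*(p - 2)*(p + 2)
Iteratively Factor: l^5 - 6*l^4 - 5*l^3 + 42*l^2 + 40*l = (l + 2)*(l^4 - 8*l^3 + 11*l^2 + 20*l) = (l - 4)*(l + 2)*(l^3 - 4*l^2 - 5*l) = (l - 5)*(l - 4)*(l + 2)*(l^2 + l) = (l - 5)*(l - 4)*(l + 1)*(l + 2)*(l)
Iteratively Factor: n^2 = (n)*(n)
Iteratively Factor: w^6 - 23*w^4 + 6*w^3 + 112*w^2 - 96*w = (w + 4)*(w^5 - 4*w^4 - 7*w^3 + 34*w^2 - 24*w) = (w - 4)*(w + 4)*(w^4 - 7*w^2 + 6*w) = w*(w - 4)*(w + 4)*(w^3 - 7*w + 6) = w*(w - 4)*(w + 3)*(w + 4)*(w^2 - 3*w + 2) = w*(w - 4)*(w - 2)*(w + 3)*(w + 4)*(w - 1)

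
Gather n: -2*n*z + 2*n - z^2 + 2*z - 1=n*(2 - 2*z) - z^2 + 2*z - 1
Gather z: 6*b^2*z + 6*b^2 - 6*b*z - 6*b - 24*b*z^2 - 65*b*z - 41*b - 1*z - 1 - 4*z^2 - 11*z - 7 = 6*b^2 - 47*b + z^2*(-24*b - 4) + z*(6*b^2 - 71*b - 12) - 8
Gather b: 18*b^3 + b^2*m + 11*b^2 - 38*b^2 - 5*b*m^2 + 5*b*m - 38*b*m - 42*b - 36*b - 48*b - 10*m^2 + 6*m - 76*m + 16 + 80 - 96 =18*b^3 + b^2*(m - 27) + b*(-5*m^2 - 33*m - 126) - 10*m^2 - 70*m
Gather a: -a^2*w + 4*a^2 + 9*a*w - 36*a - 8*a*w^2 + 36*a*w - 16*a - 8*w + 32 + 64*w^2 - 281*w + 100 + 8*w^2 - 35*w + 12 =a^2*(4 - w) + a*(-8*w^2 + 45*w - 52) + 72*w^2 - 324*w + 144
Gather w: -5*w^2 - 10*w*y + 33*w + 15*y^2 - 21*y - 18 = -5*w^2 + w*(33 - 10*y) + 15*y^2 - 21*y - 18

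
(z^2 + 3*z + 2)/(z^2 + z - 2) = (z + 1)/(z - 1)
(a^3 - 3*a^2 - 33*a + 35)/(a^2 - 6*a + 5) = (a^2 - 2*a - 35)/(a - 5)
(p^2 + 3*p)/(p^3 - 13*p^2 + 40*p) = (p + 3)/(p^2 - 13*p + 40)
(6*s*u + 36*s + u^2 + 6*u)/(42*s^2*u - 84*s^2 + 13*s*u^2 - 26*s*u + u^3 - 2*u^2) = (u + 6)/(7*s*u - 14*s + u^2 - 2*u)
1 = 1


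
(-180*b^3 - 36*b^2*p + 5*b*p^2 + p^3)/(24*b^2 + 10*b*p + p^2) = (-30*b^2 - b*p + p^2)/(4*b + p)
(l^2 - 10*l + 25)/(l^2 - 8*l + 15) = (l - 5)/(l - 3)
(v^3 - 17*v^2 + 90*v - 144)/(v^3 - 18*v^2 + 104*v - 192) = (v - 3)/(v - 4)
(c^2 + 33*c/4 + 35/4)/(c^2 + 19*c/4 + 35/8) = 2*(c + 7)/(2*c + 7)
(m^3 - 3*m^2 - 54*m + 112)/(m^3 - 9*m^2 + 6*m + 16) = (m + 7)/(m + 1)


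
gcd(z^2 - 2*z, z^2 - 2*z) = z^2 - 2*z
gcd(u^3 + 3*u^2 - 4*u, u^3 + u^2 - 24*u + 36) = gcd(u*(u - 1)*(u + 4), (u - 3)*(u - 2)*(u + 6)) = 1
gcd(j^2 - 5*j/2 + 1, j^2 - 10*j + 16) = j - 2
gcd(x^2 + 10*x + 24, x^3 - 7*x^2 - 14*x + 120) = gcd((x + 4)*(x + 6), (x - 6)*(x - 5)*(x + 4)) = x + 4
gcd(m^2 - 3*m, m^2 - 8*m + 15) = m - 3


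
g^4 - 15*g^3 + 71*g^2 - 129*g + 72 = (g - 8)*(g - 3)^2*(g - 1)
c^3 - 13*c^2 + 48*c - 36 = (c - 6)^2*(c - 1)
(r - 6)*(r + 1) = r^2 - 5*r - 6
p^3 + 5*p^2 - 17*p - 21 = (p - 3)*(p + 1)*(p + 7)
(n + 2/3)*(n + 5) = n^2 + 17*n/3 + 10/3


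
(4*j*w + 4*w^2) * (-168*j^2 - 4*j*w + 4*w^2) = -672*j^3*w - 688*j^2*w^2 + 16*w^4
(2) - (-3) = 5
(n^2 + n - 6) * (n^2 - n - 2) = n^4 - 9*n^2 + 4*n + 12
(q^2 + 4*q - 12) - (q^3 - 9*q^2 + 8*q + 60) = -q^3 + 10*q^2 - 4*q - 72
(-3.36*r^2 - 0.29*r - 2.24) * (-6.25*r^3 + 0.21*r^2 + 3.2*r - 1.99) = 21.0*r^5 + 1.1069*r^4 + 3.1871*r^3 + 5.288*r^2 - 6.5909*r + 4.4576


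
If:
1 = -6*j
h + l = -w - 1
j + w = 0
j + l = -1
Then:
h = -1/3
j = -1/6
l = -5/6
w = 1/6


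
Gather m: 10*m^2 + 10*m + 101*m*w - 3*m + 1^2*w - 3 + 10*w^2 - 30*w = 10*m^2 + m*(101*w + 7) + 10*w^2 - 29*w - 3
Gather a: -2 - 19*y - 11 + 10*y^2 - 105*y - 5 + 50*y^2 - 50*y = 60*y^2 - 174*y - 18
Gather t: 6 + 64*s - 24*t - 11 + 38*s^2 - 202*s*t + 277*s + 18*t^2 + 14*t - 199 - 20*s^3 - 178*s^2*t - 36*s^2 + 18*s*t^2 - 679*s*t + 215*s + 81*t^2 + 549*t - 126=-20*s^3 + 2*s^2 + 556*s + t^2*(18*s + 99) + t*(-178*s^2 - 881*s + 539) - 330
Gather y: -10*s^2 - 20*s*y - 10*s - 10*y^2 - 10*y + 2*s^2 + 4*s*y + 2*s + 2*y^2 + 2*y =-8*s^2 - 8*s - 8*y^2 + y*(-16*s - 8)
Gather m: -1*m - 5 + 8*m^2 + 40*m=8*m^2 + 39*m - 5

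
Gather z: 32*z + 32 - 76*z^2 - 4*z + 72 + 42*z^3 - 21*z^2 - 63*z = 42*z^3 - 97*z^2 - 35*z + 104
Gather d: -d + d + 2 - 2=0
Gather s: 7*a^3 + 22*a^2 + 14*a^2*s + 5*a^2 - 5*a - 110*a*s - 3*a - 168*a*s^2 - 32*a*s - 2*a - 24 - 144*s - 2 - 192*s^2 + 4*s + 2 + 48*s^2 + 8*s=7*a^3 + 27*a^2 - 10*a + s^2*(-168*a - 144) + s*(14*a^2 - 142*a - 132) - 24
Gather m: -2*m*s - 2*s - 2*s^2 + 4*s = -2*m*s - 2*s^2 + 2*s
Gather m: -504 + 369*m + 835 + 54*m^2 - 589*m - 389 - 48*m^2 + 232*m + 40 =6*m^2 + 12*m - 18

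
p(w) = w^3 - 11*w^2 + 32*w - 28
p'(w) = 3*w^2 - 22*w + 32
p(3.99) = -11.92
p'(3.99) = -8.02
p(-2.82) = -228.14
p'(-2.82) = 117.90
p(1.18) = -3.91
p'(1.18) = 10.22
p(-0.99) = -71.43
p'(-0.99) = 56.72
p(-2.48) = -190.27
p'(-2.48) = 105.01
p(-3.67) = -343.03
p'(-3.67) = 153.15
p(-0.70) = -56.13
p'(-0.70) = 48.87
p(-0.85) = -63.76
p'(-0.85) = 52.87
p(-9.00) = -1936.00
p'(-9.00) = 473.00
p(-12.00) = -3724.00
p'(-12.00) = 728.00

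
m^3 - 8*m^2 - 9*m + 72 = (m - 8)*(m - 3)*(m + 3)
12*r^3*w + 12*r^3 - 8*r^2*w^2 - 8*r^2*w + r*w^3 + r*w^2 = (-6*r + w)*(-2*r + w)*(r*w + r)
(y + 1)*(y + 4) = y^2 + 5*y + 4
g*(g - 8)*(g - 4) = g^3 - 12*g^2 + 32*g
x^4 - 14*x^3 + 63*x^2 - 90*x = x*(x - 6)*(x - 5)*(x - 3)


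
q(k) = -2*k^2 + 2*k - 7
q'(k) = 2 - 4*k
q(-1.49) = -14.42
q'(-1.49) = 7.96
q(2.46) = -14.18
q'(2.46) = -7.84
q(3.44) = -23.79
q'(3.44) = -11.76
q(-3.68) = -41.44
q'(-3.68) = 16.72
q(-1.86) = -17.64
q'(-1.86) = 9.44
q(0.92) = -6.85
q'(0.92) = -1.68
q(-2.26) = -21.74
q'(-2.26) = 11.04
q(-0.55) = -8.70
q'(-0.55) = 4.20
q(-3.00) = -31.00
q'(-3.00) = 14.00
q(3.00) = -19.00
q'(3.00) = -10.00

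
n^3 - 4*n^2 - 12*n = n*(n - 6)*(n + 2)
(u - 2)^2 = u^2 - 4*u + 4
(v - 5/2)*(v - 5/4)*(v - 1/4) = v^3 - 4*v^2 + 65*v/16 - 25/32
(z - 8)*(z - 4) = z^2 - 12*z + 32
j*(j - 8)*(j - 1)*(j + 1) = j^4 - 8*j^3 - j^2 + 8*j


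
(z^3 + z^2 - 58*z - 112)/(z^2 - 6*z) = (z^3 + z^2 - 58*z - 112)/(z*(z - 6))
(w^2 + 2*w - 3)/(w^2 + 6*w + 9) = (w - 1)/(w + 3)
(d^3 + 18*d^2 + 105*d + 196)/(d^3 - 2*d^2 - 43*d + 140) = (d^2 + 11*d + 28)/(d^2 - 9*d + 20)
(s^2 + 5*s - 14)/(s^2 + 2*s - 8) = (s + 7)/(s + 4)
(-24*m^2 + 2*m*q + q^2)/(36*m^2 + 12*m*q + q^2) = (-4*m + q)/(6*m + q)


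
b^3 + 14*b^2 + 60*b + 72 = (b + 2)*(b + 6)^2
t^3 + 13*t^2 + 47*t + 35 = (t + 1)*(t + 5)*(t + 7)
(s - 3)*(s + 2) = s^2 - s - 6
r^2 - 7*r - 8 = (r - 8)*(r + 1)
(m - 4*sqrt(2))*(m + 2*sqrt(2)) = m^2 - 2*sqrt(2)*m - 16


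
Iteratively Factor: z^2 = (z)*(z)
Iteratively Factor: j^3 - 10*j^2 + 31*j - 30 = (j - 3)*(j^2 - 7*j + 10) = (j - 3)*(j - 2)*(j - 5)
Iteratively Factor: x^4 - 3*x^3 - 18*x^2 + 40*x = (x - 2)*(x^3 - x^2 - 20*x) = x*(x - 2)*(x^2 - x - 20) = x*(x - 5)*(x - 2)*(x + 4)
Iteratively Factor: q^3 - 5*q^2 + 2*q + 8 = (q - 2)*(q^2 - 3*q - 4) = (q - 4)*(q - 2)*(q + 1)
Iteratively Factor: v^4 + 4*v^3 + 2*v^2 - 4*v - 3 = (v + 1)*(v^3 + 3*v^2 - v - 3) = (v + 1)*(v + 3)*(v^2 - 1) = (v + 1)^2*(v + 3)*(v - 1)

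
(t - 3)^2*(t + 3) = t^3 - 3*t^2 - 9*t + 27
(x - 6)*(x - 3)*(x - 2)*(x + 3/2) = x^4 - 19*x^3/2 + 39*x^2/2 + 18*x - 54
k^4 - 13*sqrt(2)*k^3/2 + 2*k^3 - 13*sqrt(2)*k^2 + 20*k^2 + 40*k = k*(k + 2)*(k - 4*sqrt(2))*(k - 5*sqrt(2)/2)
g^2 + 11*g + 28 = (g + 4)*(g + 7)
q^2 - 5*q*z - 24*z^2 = (q - 8*z)*(q + 3*z)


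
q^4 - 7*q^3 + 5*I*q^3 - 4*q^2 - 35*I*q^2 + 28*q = q*(q - 7)*(q + I)*(q + 4*I)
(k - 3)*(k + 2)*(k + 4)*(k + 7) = k^4 + 10*k^3 + 11*k^2 - 94*k - 168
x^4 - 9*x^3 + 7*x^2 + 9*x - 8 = (x - 8)*(x - 1)^2*(x + 1)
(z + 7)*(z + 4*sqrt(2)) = z^2 + 4*sqrt(2)*z + 7*z + 28*sqrt(2)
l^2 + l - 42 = (l - 6)*(l + 7)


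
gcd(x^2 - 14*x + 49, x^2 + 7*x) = 1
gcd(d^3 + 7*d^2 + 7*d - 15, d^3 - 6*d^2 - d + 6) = d - 1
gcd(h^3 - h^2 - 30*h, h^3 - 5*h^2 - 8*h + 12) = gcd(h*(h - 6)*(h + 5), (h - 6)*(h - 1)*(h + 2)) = h - 6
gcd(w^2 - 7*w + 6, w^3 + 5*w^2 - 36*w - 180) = w - 6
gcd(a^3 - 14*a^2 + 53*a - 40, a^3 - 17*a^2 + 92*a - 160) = a^2 - 13*a + 40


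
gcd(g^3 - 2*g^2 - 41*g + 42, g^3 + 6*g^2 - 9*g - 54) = g + 6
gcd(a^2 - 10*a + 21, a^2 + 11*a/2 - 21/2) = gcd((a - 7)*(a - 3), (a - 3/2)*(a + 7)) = 1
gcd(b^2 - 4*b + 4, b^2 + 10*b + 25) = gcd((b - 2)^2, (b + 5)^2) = 1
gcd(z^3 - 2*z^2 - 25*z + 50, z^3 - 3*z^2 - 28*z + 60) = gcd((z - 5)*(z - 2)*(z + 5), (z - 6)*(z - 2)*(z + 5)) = z^2 + 3*z - 10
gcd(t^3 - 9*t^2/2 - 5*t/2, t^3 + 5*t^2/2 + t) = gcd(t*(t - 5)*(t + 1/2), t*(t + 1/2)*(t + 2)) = t^2 + t/2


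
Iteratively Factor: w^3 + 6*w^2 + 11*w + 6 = (w + 3)*(w^2 + 3*w + 2) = (w + 1)*(w + 3)*(w + 2)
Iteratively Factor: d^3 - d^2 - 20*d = (d - 5)*(d^2 + 4*d) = (d - 5)*(d + 4)*(d)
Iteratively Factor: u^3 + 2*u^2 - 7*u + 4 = (u - 1)*(u^2 + 3*u - 4) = (u - 1)^2*(u + 4)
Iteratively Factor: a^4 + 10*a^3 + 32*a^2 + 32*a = (a)*(a^3 + 10*a^2 + 32*a + 32) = a*(a + 2)*(a^2 + 8*a + 16) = a*(a + 2)*(a + 4)*(a + 4)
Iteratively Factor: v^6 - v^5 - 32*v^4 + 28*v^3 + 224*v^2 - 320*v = (v + 4)*(v^5 - 5*v^4 - 12*v^3 + 76*v^2 - 80*v) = (v + 4)^2*(v^4 - 9*v^3 + 24*v^2 - 20*v) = v*(v + 4)^2*(v^3 - 9*v^2 + 24*v - 20) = v*(v - 2)*(v + 4)^2*(v^2 - 7*v + 10) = v*(v - 5)*(v - 2)*(v + 4)^2*(v - 2)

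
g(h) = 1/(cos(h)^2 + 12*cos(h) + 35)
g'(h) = (2*sin(h)*cos(h) + 12*sin(h))/(cos(h)^2 + 12*cos(h) + 35)^2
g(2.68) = 0.04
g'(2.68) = 0.01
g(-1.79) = 0.03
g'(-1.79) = -0.01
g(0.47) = 0.02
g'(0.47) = 0.00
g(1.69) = 0.03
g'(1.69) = 0.01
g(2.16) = 0.03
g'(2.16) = 0.01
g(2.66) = 0.04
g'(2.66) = 0.01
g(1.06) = 0.02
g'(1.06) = 0.01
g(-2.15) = 0.03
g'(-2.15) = -0.01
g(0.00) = 0.02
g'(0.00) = 0.00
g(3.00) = 0.04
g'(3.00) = 0.00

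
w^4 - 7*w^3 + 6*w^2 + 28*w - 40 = (w - 5)*(w - 2)^2*(w + 2)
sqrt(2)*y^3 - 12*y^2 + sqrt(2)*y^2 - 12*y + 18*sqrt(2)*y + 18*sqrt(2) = (y - 3*sqrt(2))^2*(sqrt(2)*y + sqrt(2))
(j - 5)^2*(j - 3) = j^3 - 13*j^2 + 55*j - 75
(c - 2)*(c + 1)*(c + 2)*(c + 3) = c^4 + 4*c^3 - c^2 - 16*c - 12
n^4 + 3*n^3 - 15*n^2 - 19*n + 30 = (n - 3)*(n - 1)*(n + 2)*(n + 5)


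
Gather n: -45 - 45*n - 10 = -45*n - 55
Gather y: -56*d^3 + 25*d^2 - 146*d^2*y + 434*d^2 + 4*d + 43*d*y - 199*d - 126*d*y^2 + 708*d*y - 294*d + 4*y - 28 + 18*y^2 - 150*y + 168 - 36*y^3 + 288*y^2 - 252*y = -56*d^3 + 459*d^2 - 489*d - 36*y^3 + y^2*(306 - 126*d) + y*(-146*d^2 + 751*d - 398) + 140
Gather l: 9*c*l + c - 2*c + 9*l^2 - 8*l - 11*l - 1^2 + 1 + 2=-c + 9*l^2 + l*(9*c - 19) + 2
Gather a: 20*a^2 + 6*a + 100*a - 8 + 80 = 20*a^2 + 106*a + 72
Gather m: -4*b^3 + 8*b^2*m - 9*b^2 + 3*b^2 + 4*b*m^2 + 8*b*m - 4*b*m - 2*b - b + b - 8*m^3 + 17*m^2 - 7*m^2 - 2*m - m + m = -4*b^3 - 6*b^2 - 2*b - 8*m^3 + m^2*(4*b + 10) + m*(8*b^2 + 4*b - 2)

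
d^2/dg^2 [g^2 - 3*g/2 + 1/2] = 2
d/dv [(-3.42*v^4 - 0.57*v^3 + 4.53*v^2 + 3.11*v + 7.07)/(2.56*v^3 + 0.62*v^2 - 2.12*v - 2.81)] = (-8.7552*v^6 - 4.2408*v^5 + 9.80100000000001*v^4 + 24.9344*v^3 - 61.0243*v^2 - 34.2254*v + 6.2493)/(6.5536*v^6 + 3.1744*v^5 - 10.47*v^4 - 17.016*v^3 + 1.01*v^2 + 11.9144*v + 7.8961)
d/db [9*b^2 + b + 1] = 18*b + 1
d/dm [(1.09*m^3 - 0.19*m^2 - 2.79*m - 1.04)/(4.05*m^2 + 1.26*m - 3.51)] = (4.4145*m^4 + 2.7468*m^3 - 0.4176*m^2 + 9.7578*m + 11.1033)/(16.4025*m^4 + 10.206*m^3 - 26.8434*m^2 - 8.8452*m + 12.3201)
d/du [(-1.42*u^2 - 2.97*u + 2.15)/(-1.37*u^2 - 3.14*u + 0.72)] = (0.389899999999999*u^2 + 3.8462*u + 4.6126)/(1.8769*u^4 + 8.6036*u^3 + 7.8868*u^2 - 4.5216*u + 0.5184)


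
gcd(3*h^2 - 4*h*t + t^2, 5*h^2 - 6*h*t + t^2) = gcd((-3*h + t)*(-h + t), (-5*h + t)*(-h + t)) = -h + t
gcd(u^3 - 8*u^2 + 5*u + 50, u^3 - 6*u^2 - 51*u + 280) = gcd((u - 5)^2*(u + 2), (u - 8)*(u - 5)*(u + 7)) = u - 5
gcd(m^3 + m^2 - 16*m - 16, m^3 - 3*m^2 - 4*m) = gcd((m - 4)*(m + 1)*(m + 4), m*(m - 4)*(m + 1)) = m^2 - 3*m - 4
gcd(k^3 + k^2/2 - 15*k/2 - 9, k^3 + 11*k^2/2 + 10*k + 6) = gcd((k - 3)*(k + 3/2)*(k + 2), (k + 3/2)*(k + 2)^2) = k^2 + 7*k/2 + 3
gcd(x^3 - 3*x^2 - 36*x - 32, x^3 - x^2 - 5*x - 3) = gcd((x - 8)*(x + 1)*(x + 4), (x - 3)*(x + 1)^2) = x + 1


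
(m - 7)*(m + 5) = m^2 - 2*m - 35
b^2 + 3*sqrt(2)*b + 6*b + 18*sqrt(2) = (b + 6)*(b + 3*sqrt(2))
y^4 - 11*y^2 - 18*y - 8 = (y - 4)*(y + 1)^2*(y + 2)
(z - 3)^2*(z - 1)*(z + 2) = z^4 - 5*z^3 + z^2 + 21*z - 18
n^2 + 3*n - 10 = (n - 2)*(n + 5)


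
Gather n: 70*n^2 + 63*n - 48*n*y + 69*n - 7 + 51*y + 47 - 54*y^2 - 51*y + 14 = 70*n^2 + n*(132 - 48*y) - 54*y^2 + 54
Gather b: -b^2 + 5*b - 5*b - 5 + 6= 1 - b^2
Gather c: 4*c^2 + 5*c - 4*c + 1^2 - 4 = 4*c^2 + c - 3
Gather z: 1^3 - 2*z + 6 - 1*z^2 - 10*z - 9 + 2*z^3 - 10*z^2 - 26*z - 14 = 2*z^3 - 11*z^2 - 38*z - 16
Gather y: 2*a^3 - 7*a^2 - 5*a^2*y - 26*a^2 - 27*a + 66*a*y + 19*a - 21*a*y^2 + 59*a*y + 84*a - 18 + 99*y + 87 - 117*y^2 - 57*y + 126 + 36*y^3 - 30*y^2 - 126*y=2*a^3 - 33*a^2 + 76*a + 36*y^3 + y^2*(-21*a - 147) + y*(-5*a^2 + 125*a - 84) + 195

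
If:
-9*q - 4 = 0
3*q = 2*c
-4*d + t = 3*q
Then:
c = -2/3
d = t/4 + 1/3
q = -4/9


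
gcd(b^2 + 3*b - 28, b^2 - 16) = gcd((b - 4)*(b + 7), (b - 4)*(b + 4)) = b - 4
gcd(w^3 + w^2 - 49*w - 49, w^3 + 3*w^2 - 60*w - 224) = w + 7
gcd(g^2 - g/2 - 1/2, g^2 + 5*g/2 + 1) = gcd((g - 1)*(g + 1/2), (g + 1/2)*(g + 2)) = g + 1/2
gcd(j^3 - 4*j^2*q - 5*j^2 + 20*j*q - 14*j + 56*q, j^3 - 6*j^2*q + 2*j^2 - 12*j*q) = j + 2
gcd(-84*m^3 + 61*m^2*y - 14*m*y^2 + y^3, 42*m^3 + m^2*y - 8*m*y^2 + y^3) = 21*m^2 - 10*m*y + y^2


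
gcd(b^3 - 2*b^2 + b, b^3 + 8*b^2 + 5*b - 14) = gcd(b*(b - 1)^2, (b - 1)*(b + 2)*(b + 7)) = b - 1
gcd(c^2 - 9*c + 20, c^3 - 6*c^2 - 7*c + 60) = c^2 - 9*c + 20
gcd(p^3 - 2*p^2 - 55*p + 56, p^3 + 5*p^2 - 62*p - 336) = p^2 - p - 56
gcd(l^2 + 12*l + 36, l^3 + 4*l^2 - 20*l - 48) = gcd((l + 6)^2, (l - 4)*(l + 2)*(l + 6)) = l + 6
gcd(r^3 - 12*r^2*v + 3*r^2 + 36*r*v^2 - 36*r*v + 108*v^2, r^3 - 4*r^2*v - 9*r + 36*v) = r + 3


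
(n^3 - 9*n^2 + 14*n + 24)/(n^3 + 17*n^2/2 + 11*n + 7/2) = 2*(n^2 - 10*n + 24)/(2*n^2 + 15*n + 7)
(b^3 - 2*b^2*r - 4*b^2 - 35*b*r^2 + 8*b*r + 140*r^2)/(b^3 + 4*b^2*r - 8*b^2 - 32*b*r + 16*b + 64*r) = (b^2 - 2*b*r - 35*r^2)/(b^2 + 4*b*r - 4*b - 16*r)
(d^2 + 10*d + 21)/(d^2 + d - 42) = (d + 3)/(d - 6)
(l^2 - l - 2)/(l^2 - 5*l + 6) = (l + 1)/(l - 3)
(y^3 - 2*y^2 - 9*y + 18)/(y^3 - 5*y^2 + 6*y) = (y + 3)/y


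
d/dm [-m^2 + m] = 1 - 2*m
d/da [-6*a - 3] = -6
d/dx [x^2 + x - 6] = 2*x + 1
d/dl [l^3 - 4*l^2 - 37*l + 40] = 3*l^2 - 8*l - 37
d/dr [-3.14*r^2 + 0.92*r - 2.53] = 0.92 - 6.28*r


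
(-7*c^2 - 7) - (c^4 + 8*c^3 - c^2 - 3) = -c^4 - 8*c^3 - 6*c^2 - 4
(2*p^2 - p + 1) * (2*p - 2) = 4*p^3 - 6*p^2 + 4*p - 2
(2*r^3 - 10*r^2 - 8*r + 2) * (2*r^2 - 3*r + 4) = 4*r^5 - 26*r^4 + 22*r^3 - 12*r^2 - 38*r + 8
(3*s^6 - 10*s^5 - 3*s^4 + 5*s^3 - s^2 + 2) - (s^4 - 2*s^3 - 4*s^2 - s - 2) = 3*s^6 - 10*s^5 - 4*s^4 + 7*s^3 + 3*s^2 + s + 4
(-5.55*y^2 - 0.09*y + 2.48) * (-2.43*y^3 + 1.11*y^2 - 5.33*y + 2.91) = 13.4865*y^5 - 5.9418*y^4 + 23.4552*y^3 - 12.918*y^2 - 13.4803*y + 7.2168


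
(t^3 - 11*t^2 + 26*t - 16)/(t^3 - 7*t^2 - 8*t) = (t^2 - 3*t + 2)/(t*(t + 1))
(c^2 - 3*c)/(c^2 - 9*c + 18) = c/(c - 6)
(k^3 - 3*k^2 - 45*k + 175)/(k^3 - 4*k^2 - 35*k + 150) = (k + 7)/(k + 6)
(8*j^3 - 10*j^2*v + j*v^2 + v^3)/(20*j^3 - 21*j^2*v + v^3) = (-8*j^2 + 2*j*v + v^2)/(-20*j^2 + j*v + v^2)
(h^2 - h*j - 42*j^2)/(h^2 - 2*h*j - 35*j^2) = (h + 6*j)/(h + 5*j)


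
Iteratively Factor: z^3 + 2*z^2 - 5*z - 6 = (z + 1)*(z^2 + z - 6) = (z + 1)*(z + 3)*(z - 2)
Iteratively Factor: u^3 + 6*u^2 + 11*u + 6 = (u + 3)*(u^2 + 3*u + 2) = (u + 2)*(u + 3)*(u + 1)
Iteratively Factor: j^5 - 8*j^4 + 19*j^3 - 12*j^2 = (j)*(j^4 - 8*j^3 + 19*j^2 - 12*j) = j*(j - 4)*(j^3 - 4*j^2 + 3*j) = j^2*(j - 4)*(j^2 - 4*j + 3) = j^2*(j - 4)*(j - 3)*(j - 1)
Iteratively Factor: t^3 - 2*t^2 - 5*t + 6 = (t - 1)*(t^2 - t - 6) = (t - 1)*(t + 2)*(t - 3)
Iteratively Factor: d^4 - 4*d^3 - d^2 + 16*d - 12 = (d - 2)*(d^3 - 2*d^2 - 5*d + 6) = (d - 2)*(d + 2)*(d^2 - 4*d + 3) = (d - 3)*(d - 2)*(d + 2)*(d - 1)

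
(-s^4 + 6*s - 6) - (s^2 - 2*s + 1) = -s^4 - s^2 + 8*s - 7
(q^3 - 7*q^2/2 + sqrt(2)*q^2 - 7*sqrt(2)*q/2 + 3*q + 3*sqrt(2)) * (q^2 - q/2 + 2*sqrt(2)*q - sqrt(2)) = q^5 - 4*q^4 + 3*sqrt(2)*q^4 - 12*sqrt(2)*q^3 + 35*q^3/4 - 35*q^2/2 + 57*sqrt(2)*q^2/4 - 9*sqrt(2)*q/2 + 19*q - 6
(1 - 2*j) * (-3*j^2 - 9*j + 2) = 6*j^3 + 15*j^2 - 13*j + 2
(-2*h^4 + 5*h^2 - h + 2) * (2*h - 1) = -4*h^5 + 2*h^4 + 10*h^3 - 7*h^2 + 5*h - 2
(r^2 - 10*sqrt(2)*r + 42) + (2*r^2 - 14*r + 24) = 3*r^2 - 10*sqrt(2)*r - 14*r + 66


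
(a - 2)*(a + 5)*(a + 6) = a^3 + 9*a^2 + 8*a - 60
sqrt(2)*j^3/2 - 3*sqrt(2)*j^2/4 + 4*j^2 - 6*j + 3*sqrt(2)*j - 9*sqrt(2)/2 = (j - 3/2)*(j + 3*sqrt(2))*(sqrt(2)*j/2 + 1)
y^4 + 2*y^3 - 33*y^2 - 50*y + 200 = (y - 5)*(y - 2)*(y + 4)*(y + 5)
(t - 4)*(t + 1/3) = t^2 - 11*t/3 - 4/3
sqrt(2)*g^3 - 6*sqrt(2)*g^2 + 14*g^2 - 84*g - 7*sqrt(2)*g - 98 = (g - 7)*(g + 7*sqrt(2))*(sqrt(2)*g + sqrt(2))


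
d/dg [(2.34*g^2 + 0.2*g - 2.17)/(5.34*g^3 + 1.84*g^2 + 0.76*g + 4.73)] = (-12.4956*g^4 - 2.136*g^3 + 36.1738*g^2 + 30.122*g + 2.5952)/(28.5156*g^6 + 19.6512*g^5 + 11.5024*g^4 + 53.3132*g^3 + 17.984*g^2 + 7.1896*g + 22.3729)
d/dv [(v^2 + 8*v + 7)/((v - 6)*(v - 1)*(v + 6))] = (-v^4 - 16*v^3 - 49*v^2 + 86*v + 540)/(v^6 - 2*v^5 - 71*v^4 + 144*v^3 + 1224*v^2 - 2592*v + 1296)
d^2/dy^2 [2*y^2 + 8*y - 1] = 4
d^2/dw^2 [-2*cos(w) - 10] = 2*cos(w)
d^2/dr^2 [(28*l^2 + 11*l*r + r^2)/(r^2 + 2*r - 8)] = 2*(84*l^2*r^2 + 168*l^2*r + 336*l^2 + 11*l*r^3 + 264*l*r + 176*l - 2*r^3 + 24*r^2 + 64)/(r^6 + 6*r^5 - 12*r^4 - 88*r^3 + 96*r^2 + 384*r - 512)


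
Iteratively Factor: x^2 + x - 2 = (x + 2)*(x - 1)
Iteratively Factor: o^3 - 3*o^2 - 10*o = (o)*(o^2 - 3*o - 10) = o*(o + 2)*(o - 5)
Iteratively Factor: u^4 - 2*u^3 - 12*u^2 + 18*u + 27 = (u + 1)*(u^3 - 3*u^2 - 9*u + 27) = (u - 3)*(u + 1)*(u^2 - 9) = (u - 3)^2*(u + 1)*(u + 3)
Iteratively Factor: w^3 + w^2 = (w)*(w^2 + w) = w*(w + 1)*(w)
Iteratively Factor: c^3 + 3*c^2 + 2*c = (c + 2)*(c^2 + c) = c*(c + 2)*(c + 1)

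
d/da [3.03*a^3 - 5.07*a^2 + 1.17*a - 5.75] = 9.09*a^2 - 10.14*a + 1.17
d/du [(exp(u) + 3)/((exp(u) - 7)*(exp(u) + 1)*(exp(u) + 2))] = (-2*exp(3*u) - 5*exp(2*u) + 24*exp(u) + 43)*exp(u)/(exp(6*u) - 8*exp(5*u) - 22*exp(4*u) + 124*exp(3*u) + 473*exp(2*u) + 532*exp(u) + 196)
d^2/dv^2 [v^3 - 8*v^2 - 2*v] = 6*v - 16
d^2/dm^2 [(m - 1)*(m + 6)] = 2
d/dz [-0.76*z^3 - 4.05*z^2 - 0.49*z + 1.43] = -2.28*z^2 - 8.1*z - 0.49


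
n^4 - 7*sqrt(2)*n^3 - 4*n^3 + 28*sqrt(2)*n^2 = n^2*(n - 4)*(n - 7*sqrt(2))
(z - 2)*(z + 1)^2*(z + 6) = z^4 + 6*z^3 - 3*z^2 - 20*z - 12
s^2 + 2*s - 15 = (s - 3)*(s + 5)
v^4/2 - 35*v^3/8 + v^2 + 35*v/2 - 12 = (v/2 + 1)*(v - 8)*(v - 2)*(v - 3/4)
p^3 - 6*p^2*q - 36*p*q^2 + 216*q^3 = (p - 6*q)^2*(p + 6*q)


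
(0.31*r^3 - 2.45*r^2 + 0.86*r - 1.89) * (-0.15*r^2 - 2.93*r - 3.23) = -0.0465*r^5 - 0.5408*r^4 + 6.0482*r^3 + 5.6772*r^2 + 2.7599*r + 6.1047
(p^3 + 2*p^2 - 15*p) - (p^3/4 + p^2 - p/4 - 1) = 3*p^3/4 + p^2 - 59*p/4 + 1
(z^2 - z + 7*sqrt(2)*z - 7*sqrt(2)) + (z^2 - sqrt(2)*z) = 2*z^2 - z + 6*sqrt(2)*z - 7*sqrt(2)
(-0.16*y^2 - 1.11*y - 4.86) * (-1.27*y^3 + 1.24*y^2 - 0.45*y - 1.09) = 0.2032*y^5 + 1.2113*y^4 + 4.8678*y^3 - 5.3525*y^2 + 3.3969*y + 5.2974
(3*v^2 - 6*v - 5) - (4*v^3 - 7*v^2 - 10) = -4*v^3 + 10*v^2 - 6*v + 5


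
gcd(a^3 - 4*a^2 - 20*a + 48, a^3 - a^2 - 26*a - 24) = a^2 - 2*a - 24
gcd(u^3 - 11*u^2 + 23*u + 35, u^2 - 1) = u + 1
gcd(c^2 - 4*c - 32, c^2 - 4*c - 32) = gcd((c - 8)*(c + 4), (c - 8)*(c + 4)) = c^2 - 4*c - 32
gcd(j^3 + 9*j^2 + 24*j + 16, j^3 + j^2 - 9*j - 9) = j + 1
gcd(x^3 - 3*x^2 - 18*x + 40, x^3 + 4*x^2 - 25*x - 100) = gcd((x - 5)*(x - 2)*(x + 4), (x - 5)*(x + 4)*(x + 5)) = x^2 - x - 20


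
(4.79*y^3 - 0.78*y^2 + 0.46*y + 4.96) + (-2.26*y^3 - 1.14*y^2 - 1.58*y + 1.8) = 2.53*y^3 - 1.92*y^2 - 1.12*y + 6.76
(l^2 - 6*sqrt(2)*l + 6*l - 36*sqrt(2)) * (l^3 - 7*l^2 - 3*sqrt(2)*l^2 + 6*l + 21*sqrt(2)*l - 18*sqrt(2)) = l^5 - 9*sqrt(2)*l^4 - l^4 + 9*sqrt(2)*l^3 + 324*sqrt(2)*l^2 - 1296*l - 324*sqrt(2)*l + 1296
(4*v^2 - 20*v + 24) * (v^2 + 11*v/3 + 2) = 4*v^4 - 16*v^3/3 - 124*v^2/3 + 48*v + 48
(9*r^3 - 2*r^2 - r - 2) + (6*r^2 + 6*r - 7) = 9*r^3 + 4*r^2 + 5*r - 9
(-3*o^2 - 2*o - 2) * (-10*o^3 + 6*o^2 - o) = 30*o^5 + 2*o^4 + 11*o^3 - 10*o^2 + 2*o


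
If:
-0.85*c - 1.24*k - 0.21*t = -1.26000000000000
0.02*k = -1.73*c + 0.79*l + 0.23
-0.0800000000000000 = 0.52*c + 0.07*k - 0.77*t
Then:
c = 1.65641551341193*t - 0.320177686656415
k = 1.2356056723048 - 1.3048009567743*t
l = 3.59430736590778*t - 0.961006689201902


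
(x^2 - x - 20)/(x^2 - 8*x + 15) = (x + 4)/(x - 3)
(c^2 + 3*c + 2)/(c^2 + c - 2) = (c + 1)/(c - 1)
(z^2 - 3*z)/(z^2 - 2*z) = (z - 3)/(z - 2)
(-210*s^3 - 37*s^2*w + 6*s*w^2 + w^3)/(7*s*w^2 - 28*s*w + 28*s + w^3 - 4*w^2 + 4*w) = (-30*s^2 - s*w + w^2)/(w^2 - 4*w + 4)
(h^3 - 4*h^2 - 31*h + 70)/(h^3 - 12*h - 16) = (-h^3 + 4*h^2 + 31*h - 70)/(-h^3 + 12*h + 16)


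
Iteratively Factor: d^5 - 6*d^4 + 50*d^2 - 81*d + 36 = (d - 3)*(d^4 - 3*d^3 - 9*d^2 + 23*d - 12) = (d - 3)*(d - 1)*(d^3 - 2*d^2 - 11*d + 12) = (d - 3)*(d - 1)^2*(d^2 - d - 12) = (d - 4)*(d - 3)*(d - 1)^2*(d + 3)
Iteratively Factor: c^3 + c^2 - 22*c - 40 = (c + 2)*(c^2 - c - 20) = (c + 2)*(c + 4)*(c - 5)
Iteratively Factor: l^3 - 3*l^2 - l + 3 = (l + 1)*(l^2 - 4*l + 3) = (l - 1)*(l + 1)*(l - 3)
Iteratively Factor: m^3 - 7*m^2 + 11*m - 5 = (m - 1)*(m^2 - 6*m + 5) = (m - 1)^2*(m - 5)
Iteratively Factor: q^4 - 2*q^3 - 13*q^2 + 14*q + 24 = (q - 2)*(q^3 - 13*q - 12) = (q - 2)*(q + 1)*(q^2 - q - 12) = (q - 4)*(q - 2)*(q + 1)*(q + 3)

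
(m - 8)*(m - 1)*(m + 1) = m^3 - 8*m^2 - m + 8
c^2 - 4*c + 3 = (c - 3)*(c - 1)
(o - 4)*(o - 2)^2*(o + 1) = o^4 - 7*o^3 + 12*o^2 + 4*o - 16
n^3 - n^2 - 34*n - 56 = (n - 7)*(n + 2)*(n + 4)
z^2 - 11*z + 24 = (z - 8)*(z - 3)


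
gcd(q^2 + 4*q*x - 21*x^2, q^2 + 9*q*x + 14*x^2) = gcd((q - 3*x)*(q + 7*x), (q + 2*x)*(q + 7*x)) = q + 7*x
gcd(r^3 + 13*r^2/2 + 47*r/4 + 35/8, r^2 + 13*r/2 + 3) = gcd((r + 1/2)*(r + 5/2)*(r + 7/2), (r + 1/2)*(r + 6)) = r + 1/2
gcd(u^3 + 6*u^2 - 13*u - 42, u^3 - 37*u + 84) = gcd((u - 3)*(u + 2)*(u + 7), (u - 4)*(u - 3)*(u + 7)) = u^2 + 4*u - 21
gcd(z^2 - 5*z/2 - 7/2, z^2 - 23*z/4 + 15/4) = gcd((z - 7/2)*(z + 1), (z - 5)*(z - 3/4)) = 1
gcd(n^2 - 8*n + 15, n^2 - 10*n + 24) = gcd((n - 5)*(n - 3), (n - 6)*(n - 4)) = 1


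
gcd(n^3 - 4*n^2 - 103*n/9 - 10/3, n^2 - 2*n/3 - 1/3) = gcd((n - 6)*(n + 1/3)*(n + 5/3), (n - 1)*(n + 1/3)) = n + 1/3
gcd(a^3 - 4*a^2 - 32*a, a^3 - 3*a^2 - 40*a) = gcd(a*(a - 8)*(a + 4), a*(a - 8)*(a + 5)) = a^2 - 8*a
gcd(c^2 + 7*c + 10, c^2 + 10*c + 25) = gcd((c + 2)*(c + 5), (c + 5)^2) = c + 5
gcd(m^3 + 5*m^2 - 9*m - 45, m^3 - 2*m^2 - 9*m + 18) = m^2 - 9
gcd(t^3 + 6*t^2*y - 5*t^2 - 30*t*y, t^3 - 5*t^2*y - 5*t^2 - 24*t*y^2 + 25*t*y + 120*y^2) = t - 5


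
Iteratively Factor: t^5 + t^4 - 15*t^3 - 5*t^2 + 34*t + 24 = (t + 1)*(t^4 - 15*t^2 + 10*t + 24) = (t + 1)*(t + 4)*(t^3 - 4*t^2 + t + 6) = (t + 1)^2*(t + 4)*(t^2 - 5*t + 6) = (t - 3)*(t + 1)^2*(t + 4)*(t - 2)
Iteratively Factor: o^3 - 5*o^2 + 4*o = (o)*(o^2 - 5*o + 4) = o*(o - 4)*(o - 1)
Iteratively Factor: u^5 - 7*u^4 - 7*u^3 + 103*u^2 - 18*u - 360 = (u - 5)*(u^4 - 2*u^3 - 17*u^2 + 18*u + 72) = (u - 5)*(u + 3)*(u^3 - 5*u^2 - 2*u + 24) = (u - 5)*(u - 4)*(u + 3)*(u^2 - u - 6) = (u - 5)*(u - 4)*(u - 3)*(u + 3)*(u + 2)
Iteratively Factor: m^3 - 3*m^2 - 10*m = (m)*(m^2 - 3*m - 10) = m*(m - 5)*(m + 2)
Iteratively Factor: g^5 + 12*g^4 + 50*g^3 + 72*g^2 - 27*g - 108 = (g + 3)*(g^4 + 9*g^3 + 23*g^2 + 3*g - 36) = (g + 3)^2*(g^3 + 6*g^2 + 5*g - 12) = (g + 3)^2*(g + 4)*(g^2 + 2*g - 3) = (g + 3)^3*(g + 4)*(g - 1)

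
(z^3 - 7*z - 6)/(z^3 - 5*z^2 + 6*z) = (z^2 + 3*z + 2)/(z*(z - 2))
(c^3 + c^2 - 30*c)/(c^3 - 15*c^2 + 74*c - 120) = c*(c + 6)/(c^2 - 10*c + 24)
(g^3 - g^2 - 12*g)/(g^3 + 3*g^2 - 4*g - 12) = g*(g - 4)/(g^2 - 4)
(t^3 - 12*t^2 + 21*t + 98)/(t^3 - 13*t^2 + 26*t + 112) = (t - 7)/(t - 8)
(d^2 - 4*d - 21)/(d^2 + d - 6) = (d - 7)/(d - 2)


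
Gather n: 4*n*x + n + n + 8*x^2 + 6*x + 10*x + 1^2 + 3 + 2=n*(4*x + 2) + 8*x^2 + 16*x + 6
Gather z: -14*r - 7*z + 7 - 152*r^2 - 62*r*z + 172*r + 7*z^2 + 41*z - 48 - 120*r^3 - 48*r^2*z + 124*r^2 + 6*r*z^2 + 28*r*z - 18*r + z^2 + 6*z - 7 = -120*r^3 - 28*r^2 + 140*r + z^2*(6*r + 8) + z*(-48*r^2 - 34*r + 40) - 48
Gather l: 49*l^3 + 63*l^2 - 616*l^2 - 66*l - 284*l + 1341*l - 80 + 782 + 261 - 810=49*l^3 - 553*l^2 + 991*l + 153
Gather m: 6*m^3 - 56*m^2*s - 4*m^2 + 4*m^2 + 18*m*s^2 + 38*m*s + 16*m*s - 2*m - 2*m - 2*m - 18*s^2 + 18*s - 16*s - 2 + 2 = 6*m^3 - 56*m^2*s + m*(18*s^2 + 54*s - 6) - 18*s^2 + 2*s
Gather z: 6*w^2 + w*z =6*w^2 + w*z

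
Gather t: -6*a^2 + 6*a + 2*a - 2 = -6*a^2 + 8*a - 2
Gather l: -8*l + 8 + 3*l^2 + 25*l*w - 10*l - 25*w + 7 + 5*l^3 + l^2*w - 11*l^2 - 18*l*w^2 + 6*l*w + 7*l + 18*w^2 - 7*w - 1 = 5*l^3 + l^2*(w - 8) + l*(-18*w^2 + 31*w - 11) + 18*w^2 - 32*w + 14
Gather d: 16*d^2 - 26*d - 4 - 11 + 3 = 16*d^2 - 26*d - 12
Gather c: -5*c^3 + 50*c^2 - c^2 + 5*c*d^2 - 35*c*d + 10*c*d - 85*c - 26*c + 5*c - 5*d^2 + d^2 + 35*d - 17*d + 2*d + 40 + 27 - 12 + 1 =-5*c^3 + 49*c^2 + c*(5*d^2 - 25*d - 106) - 4*d^2 + 20*d + 56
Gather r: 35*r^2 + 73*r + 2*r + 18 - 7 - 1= 35*r^2 + 75*r + 10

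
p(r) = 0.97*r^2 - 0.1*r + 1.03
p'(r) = 1.94*r - 0.1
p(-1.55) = 3.52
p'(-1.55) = -3.11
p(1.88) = 4.27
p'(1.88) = 3.55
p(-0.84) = 1.80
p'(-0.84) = -1.73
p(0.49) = 1.21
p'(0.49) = 0.85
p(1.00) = 1.90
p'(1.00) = 1.84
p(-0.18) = 1.08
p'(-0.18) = -0.45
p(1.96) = 4.56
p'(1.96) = 3.70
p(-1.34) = 2.91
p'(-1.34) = -2.70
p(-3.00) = 10.06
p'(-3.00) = -5.92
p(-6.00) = 36.55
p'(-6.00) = -11.74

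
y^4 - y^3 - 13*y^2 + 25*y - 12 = (y - 3)*(y - 1)^2*(y + 4)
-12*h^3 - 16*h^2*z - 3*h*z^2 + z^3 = (-6*h + z)*(h + z)*(2*h + z)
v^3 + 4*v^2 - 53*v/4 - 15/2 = (v - 5/2)*(v + 1/2)*(v + 6)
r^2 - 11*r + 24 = (r - 8)*(r - 3)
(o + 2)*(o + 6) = o^2 + 8*o + 12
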